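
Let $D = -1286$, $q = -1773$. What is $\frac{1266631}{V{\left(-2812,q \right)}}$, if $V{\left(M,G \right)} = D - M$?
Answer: $\frac{1266631}{1526} \approx 830.03$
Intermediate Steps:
$V{\left(M,G \right)} = -1286 - M$
$\frac{1266631}{V{\left(-2812,q \right)}} = \frac{1266631}{-1286 - -2812} = \frac{1266631}{-1286 + 2812} = \frac{1266631}{1526}$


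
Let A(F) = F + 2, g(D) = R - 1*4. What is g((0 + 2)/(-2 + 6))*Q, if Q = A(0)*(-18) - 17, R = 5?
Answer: -53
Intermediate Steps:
g(D) = 1 (g(D) = 5 - 1*4 = 5 - 4 = 1)
A(F) = 2 + F
Q = -53 (Q = (2 + 0)*(-18) - 17 = 2*(-18) - 17 = -36 - 17 = -53)
g((0 + 2)/(-2 + 6))*Q = 1*(-53) = -53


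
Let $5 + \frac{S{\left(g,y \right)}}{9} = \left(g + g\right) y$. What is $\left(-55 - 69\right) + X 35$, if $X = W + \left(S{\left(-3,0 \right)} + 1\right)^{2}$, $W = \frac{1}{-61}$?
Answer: $\frac{4125761}{61} \approx 67635.0$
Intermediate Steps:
$S{\left(g,y \right)} = -45 + 18 g y$ ($S{\left(g,y \right)} = -45 + 9 \left(g + g\right) y = -45 + 9 \cdot 2 g y = -45 + 18 g y$)
$W = - \frac{1}{61} \approx -0.016393$
$X = \frac{118095}{61}$ ($X = - \frac{1}{61} + \left(\left(-45 + 18 \left(-3\right) 0\right) + 1\right)^{2} = - \frac{1}{61} + \left(\left(-45 + 0\right) + 1\right)^{2} = - \frac{1}{61} + \left(-45 + 1\right)^{2} = - \frac{1}{61} + \left(-44\right)^{2} = - \frac{1}{61} + 1936 = \frac{118095}{61} \approx 1936.0$)
$\left(-55 - 69\right) + X 35 = \left(-55 - 69\right) + \frac{118095}{61} \cdot 35 = -124 + \frac{4133325}{61} = \frac{4125761}{61}$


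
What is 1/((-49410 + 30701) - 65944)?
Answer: -1/84653 ≈ -1.1813e-5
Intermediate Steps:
1/((-49410 + 30701) - 65944) = 1/(-18709 - 65944) = 1/(-84653) = -1/84653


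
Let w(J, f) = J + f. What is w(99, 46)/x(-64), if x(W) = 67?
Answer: 145/67 ≈ 2.1642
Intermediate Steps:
w(99, 46)/x(-64) = (99 + 46)/67 = 145*(1/67) = 145/67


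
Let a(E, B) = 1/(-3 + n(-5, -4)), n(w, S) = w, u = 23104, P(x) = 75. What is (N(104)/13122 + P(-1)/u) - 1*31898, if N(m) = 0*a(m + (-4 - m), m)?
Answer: -736971317/23104 ≈ -31898.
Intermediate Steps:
a(E, B) = -⅛ (a(E, B) = 1/(-3 - 5) = 1/(-8) = -⅛)
N(m) = 0 (N(m) = 0*(-⅛) = 0)
(N(104)/13122 + P(-1)/u) - 1*31898 = (0/13122 + 75/23104) - 1*31898 = (0*(1/13122) + 75*(1/23104)) - 31898 = (0 + 75/23104) - 31898 = 75/23104 - 31898 = -736971317/23104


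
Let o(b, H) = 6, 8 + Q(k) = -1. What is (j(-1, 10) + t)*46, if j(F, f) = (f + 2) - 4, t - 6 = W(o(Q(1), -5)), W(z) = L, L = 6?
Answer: 920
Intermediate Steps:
Q(k) = -9 (Q(k) = -8 - 1 = -9)
W(z) = 6
t = 12 (t = 6 + 6 = 12)
j(F, f) = -2 + f (j(F, f) = (2 + f) - 4 = -2 + f)
(j(-1, 10) + t)*46 = ((-2 + 10) + 12)*46 = (8 + 12)*46 = 20*46 = 920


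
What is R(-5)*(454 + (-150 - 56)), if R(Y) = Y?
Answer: -1240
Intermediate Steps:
R(-5)*(454 + (-150 - 56)) = -5*(454 + (-150 - 56)) = -5*(454 - 206) = -5*248 = -1240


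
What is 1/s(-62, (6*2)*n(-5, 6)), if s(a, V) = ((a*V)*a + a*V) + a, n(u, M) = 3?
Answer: 1/136090 ≈ 7.3481e-6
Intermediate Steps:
s(a, V) = a + V*a + V*a**2 (s(a, V) = ((V*a)*a + V*a) + a = (V*a**2 + V*a) + a = (V*a + V*a**2) + a = a + V*a + V*a**2)
1/s(-62, (6*2)*n(-5, 6)) = 1/(-62*(1 + (6*2)*3 + ((6*2)*3)*(-62))) = 1/(-62*(1 + 12*3 + (12*3)*(-62))) = 1/(-62*(1 + 36 + 36*(-62))) = 1/(-62*(1 + 36 - 2232)) = 1/(-62*(-2195)) = 1/136090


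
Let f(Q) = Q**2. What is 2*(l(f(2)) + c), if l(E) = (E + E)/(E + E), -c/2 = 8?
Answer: -30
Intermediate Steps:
c = -16 (c = -2*8 = -16)
l(E) = 1 (l(E) = (2*E)/((2*E)) = (2*E)*(1/(2*E)) = 1)
2*(l(f(2)) + c) = 2*(1 - 16) = 2*(-15) = -30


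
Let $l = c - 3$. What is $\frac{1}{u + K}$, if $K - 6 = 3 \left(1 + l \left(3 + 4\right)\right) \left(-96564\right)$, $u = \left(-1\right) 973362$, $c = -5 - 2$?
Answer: $\frac{1}{19015392} \approx 5.2589 \cdot 10^{-8}$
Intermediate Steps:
$c = -7$ ($c = -5 - 2 = -7$)
$l = -10$ ($l = -7 - 3 = -10$)
$u = -973362$
$K = 19988754$ ($K = 6 + 3 \left(1 - 10 \left(3 + 4\right)\right) \left(-96564\right) = 6 + 3 \left(1 - 70\right) \left(-96564\right) = 6 + 3 \left(-69\right) \left(-96564\right) = 6 - -19988748 = 6 + 19988748 = 19988754$)
$\frac{1}{u + K} = \frac{1}{-973362 + 19988754} = \frac{1}{19015392}$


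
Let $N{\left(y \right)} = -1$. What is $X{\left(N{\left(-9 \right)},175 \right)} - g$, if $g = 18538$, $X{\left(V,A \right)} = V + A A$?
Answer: $12086$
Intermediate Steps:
$X{\left(V,A \right)} = V + A^{2}$
$X{\left(N{\left(-9 \right)},175 \right)} - g = \left(-1 + 175^{2}\right) - 18538 = \left(-1 + 30625\right) - 18538 = 30624 - 18538 = 12086$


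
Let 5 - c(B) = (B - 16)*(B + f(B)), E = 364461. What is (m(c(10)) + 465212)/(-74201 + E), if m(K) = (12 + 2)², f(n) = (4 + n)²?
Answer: 116352/72565 ≈ 1.6034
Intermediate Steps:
c(B) = 5 - (-16 + B)*(B + (4 + B)²) (c(B) = 5 - (B - 16)*(B + (4 + B)²) = 5 - (-16 + B)*(B + (4 + B)²))
m(K) = 196 (m(K) = 14² = 196)
(m(c(10)) + 465212)/(-74201 + E) = (196 + 465212)/(-74201 + 364461) = 465408/290260 = 465408*(1/290260) = 116352/72565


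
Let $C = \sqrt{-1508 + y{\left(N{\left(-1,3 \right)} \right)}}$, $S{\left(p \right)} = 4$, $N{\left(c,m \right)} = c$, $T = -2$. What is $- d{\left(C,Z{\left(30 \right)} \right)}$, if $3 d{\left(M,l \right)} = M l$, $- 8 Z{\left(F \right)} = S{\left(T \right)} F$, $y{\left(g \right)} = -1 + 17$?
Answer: $10 i \sqrt{373} \approx 193.13 i$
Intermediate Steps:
$y{\left(g \right)} = 16$
$Z{\left(F \right)} = - \frac{F}{2}$ ($Z{\left(F \right)} = - \frac{4 F}{8} = - \frac{F}{2}$)
$C = 2 i \sqrt{373}$ ($C = \sqrt{-1508 + 16} = \sqrt{-1492} = 2 i \sqrt{373} \approx 38.626 i$)
$d{\left(M,l \right)} = \frac{M l}{3}$
$- d{\left(C,Z{\left(30 \right)} \right)} = - \frac{2 i \sqrt{373} \left(\left(- \frac{1}{2}\right) 30\right)}{3} = - \frac{2 i \sqrt{373} \left(-15\right)}{3} = - \left(-10\right) i \sqrt{373} = 10 i \sqrt{373}$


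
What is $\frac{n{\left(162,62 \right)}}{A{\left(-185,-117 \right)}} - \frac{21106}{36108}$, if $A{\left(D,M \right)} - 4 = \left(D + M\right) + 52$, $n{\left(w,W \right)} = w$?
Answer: $- \frac{920131}{740214} \approx -1.2431$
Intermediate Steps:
$A{\left(D,M \right)} = 56 + D + M$ ($A{\left(D,M \right)} = 4 + \left(\left(D + M\right) + 52\right) = 4 + \left(52 + D + M\right) = 56 + D + M$)
$\frac{n{\left(162,62 \right)}}{A{\left(-185,-117 \right)}} - \frac{21106}{36108} = \frac{162}{56 - 185 - 117} - \frac{21106}{36108} = \frac{162}{-246} - \frac{10553}{18054} = 162 \left(- \frac{1}{246}\right) - \frac{10553}{18054} = - \frac{27}{41} - \frac{10553}{18054} = - \frac{920131}{740214}$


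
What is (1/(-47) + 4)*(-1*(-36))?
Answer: 6732/47 ≈ 143.23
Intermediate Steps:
(1/(-47) + 4)*(-1*(-36)) = (-1/47 + 4)*36 = (187/47)*36 = 6732/47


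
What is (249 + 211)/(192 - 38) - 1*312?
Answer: -23794/77 ≈ -309.01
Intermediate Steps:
(249 + 211)/(192 - 38) - 1*312 = 460/154 - 312 = 460*(1/154) - 312 = 230/77 - 312 = -23794/77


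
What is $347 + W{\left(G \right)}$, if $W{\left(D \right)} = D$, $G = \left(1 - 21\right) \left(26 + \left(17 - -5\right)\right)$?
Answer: $-613$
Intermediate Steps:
$G = -960$ ($G = - 20 \left(26 + \left(17 + 5\right)\right) = - 20 \left(26 + 22\right) = \left(-20\right) 48 = -960$)
$347 + W{\left(G \right)} = 347 - 960 = -613$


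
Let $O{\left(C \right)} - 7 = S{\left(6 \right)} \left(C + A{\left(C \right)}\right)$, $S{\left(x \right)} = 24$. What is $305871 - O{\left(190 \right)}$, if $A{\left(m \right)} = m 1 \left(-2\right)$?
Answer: $310424$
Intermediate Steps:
$A{\left(m \right)} = - 2 m$ ($A{\left(m \right)} = m \left(-2\right) = - 2 m$)
$O{\left(C \right)} = 7 - 24 C$ ($O{\left(C \right)} = 7 + 24 \left(C - 2 C\right) = 7 + 24 \left(- C\right) = 7 - 24 C$)
$305871 - O{\left(190 \right)} = 305871 - \left(7 - 4560\right) = 305871 - -4553 = 305871 + 4553 = 310424$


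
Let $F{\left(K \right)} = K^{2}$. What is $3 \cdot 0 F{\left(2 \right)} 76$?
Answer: $0$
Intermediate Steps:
$3 \cdot 0 F{\left(2 \right)} 76 = 3 \cdot 0 \cdot 2^{2} \cdot 76 = 0 \cdot 4 \cdot 76 = 0 \cdot 76 = 0$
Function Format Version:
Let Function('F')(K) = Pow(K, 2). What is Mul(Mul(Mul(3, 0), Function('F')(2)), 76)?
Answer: 0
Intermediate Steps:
Mul(Mul(Mul(3, 0), Function('F')(2)), 76) = Mul(Mul(Mul(3, 0), Pow(2, 2)), 76) = Mul(Mul(0, 4), 76) = Mul(0, 76) = 0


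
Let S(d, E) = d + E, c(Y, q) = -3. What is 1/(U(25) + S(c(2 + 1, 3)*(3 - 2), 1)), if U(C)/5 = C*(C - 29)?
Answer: -1/502 ≈ -0.0019920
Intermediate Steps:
U(C) = 5*C*(-29 + C) (U(C) = 5*(C*(C - 29)) = 5*(C*(-29 + C)) = 5*C*(-29 + C))
S(d, E) = E + d
1/(U(25) + S(c(2 + 1, 3)*(3 - 2), 1)) = 1/(5*25*(-29 + 25) + (1 - 3*(3 - 2))) = 1/(5*25*(-4) + (1 - 3*1)) = 1/(-500 + (1 - 3)) = 1/(-500 - 2) = 1/(-502) = -1/502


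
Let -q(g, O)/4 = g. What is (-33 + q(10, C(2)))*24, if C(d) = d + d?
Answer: -1752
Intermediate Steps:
C(d) = 2*d
q(g, O) = -4*g
(-33 + q(10, C(2)))*24 = (-33 - 4*10)*24 = (-33 - 40)*24 = -73*24 = -1752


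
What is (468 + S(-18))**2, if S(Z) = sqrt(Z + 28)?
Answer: (468 + sqrt(10))**2 ≈ 2.2199e+5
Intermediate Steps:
S(Z) = sqrt(28 + Z)
(468 + S(-18))**2 = (468 + sqrt(28 - 18))**2 = (468 + sqrt(10))**2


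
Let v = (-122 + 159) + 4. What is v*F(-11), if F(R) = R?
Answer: -451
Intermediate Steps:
v = 41 (v = 37 + 4 = 41)
v*F(-11) = 41*(-11) = -451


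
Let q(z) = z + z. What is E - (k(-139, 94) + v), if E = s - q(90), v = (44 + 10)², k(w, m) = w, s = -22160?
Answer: -25117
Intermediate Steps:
v = 2916 (v = 54² = 2916)
q(z) = 2*z
E = -22340 (E = -22160 - 2*90 = -22160 - 1*180 = -22160 - 180 = -22340)
E - (k(-139, 94) + v) = -22340 - (-139 + 2916) = -22340 - 1*2777 = -22340 - 2777 = -25117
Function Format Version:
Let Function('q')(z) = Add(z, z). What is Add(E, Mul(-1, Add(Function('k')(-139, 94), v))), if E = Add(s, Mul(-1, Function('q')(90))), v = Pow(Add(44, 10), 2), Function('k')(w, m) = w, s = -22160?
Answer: -25117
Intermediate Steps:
v = 2916 (v = Pow(54, 2) = 2916)
Function('q')(z) = Mul(2, z)
E = -22340 (E = Add(-22160, Mul(-1, Mul(2, 90))) = Add(-22160, Mul(-1, 180)) = Add(-22160, -180) = -22340)
Add(E, Mul(-1, Add(Function('k')(-139, 94), v))) = Add(-22340, Mul(-1, Add(-139, 2916))) = Add(-22340, Mul(-1, 2777)) = Add(-22340, -2777) = -25117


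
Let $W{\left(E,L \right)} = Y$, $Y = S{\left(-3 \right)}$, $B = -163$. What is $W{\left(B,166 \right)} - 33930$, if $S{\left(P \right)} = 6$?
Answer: $-33924$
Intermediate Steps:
$Y = 6$
$W{\left(E,L \right)} = 6$
$W{\left(B,166 \right)} - 33930 = 6 - 33930 = -33924$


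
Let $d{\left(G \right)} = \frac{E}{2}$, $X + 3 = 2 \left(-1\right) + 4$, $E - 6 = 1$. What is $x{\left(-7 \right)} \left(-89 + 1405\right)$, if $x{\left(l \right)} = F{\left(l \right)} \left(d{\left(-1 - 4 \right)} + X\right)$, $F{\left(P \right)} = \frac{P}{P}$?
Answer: $3290$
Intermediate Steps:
$F{\left(P \right)} = 1$
$E = 7$ ($E = 6 + 1 = 7$)
$X = -1$ ($X = -3 + \left(2 \left(-1\right) + 4\right) = -3 + \left(-2 + 4\right) = -3 + 2 = -1$)
$d{\left(G \right)} = \frac{7}{2}$
$x{\left(l \right)} = \frac{5}{2}$ ($x{\left(l \right)} = 1 \left(\frac{7}{2} - 1\right) = 1 \cdot \frac{5}{2} = \frac{5}{2}$)
$x{\left(-7 \right)} \left(-89 + 1405\right) = \frac{5 \left(-89 + 1405\right)}{2} = \frac{5}{2} \cdot 1316 = 3290$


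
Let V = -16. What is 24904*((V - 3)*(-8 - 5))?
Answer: 6151288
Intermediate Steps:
24904*((V - 3)*(-8 - 5)) = 24904*((-16 - 3)*(-8 - 5)) = 24904*(-19*(-13)) = 24904*247 = 6151288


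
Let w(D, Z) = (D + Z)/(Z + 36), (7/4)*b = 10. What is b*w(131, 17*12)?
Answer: 335/42 ≈ 7.9762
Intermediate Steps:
b = 40/7 (b = (4/7)*10 = 40/7 ≈ 5.7143)
w(D, Z) = (D + Z)/(36 + Z)
b*w(131, 17*12) = 40*((131 + 17*12)/(36 + 17*12))/7 = 40*((131 + 204)/(36 + 204))/7 = 40*(335/240)/7 = 40*((1/240)*335)/7 = (40/7)*(67/48) = 335/42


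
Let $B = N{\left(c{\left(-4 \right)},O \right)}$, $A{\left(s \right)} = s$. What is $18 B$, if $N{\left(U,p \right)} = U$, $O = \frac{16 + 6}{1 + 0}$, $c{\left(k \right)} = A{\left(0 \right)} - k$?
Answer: $72$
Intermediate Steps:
$c{\left(k \right)} = - k$ ($c{\left(k \right)} = 0 - k = - k$)
$O = 22$ ($O = \frac{22}{1} = 22 \cdot 1 = 22$)
$B = 4$ ($B = \left(-1\right) \left(-4\right) = 4$)
$18 B = 18 \cdot 4 = 72$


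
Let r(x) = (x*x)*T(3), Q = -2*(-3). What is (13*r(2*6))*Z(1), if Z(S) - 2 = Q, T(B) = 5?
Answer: 74880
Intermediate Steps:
Q = 6
Z(S) = 8 (Z(S) = 2 + 6 = 8)
r(x) = 5*x² (r(x) = (x*x)*5 = x²*5 = 5*x²)
(13*r(2*6))*Z(1) = (13*(5*(2*6)²))*8 = (13*(5*12²))*8 = (13*(5*144))*8 = (13*720)*8 = 9360*8 = 74880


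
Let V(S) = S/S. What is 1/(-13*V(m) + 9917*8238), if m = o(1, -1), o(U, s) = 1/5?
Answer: 1/81589152 ≈ 1.2257e-8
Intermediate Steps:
o(U, s) = ⅕
m = ⅕ ≈ 0.20000
V(S) = 1
1/(-13*V(m) + 9917*8238) = 1/((-13*1 + 9917)*8238) = (1/8238)/(-13 + 9917) = (1/8238)/9904 = (1/9904)*(1/8238) = 1/81589152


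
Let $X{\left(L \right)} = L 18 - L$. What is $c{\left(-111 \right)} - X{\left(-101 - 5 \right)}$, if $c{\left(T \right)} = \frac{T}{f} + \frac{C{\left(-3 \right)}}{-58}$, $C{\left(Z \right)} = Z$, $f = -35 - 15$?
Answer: $\frac{1308097}{725} \approx 1804.3$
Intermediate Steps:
$f = -50$ ($f = -35 - 15 = -50$)
$c{\left(T \right)} = \frac{3}{58} - \frac{T}{50}$ ($c{\left(T \right)} = \frac{T}{-50} - \frac{3}{-58} = T \left(- \frac{1}{50}\right) - - \frac{3}{58} = - \frac{T}{50} + \frac{3}{58} = \frac{3}{58} - \frac{T}{50}$)
$X{\left(L \right)} = 17 L$ ($X{\left(L \right)} = 18 L - L = 17 L$)
$c{\left(-111 \right)} - X{\left(-101 - 5 \right)} = \left(\frac{3}{58} - - \frac{111}{50}\right) - 17 \left(-101 - 5\right) = \left(\frac{3}{58} + \frac{111}{50}\right) - 17 \left(-101 - 5\right) = \frac{1647}{725} - 17 \left(-106\right) = \frac{1647}{725} - -1802 = \frac{1647}{725} + 1802 = \frac{1308097}{725}$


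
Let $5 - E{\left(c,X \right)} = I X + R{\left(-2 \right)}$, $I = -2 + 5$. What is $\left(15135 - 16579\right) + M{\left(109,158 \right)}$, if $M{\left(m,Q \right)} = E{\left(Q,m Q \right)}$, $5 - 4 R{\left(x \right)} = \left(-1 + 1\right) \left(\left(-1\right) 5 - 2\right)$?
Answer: $- \frac{212425}{4} \approx -53106.0$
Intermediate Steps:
$I = 3$
$R{\left(x \right)} = \frac{5}{4}$ ($R{\left(x \right)} = \frac{5}{4} - \frac{\left(-1 + 1\right) \left(\left(-1\right) 5 - 2\right)}{4} = \frac{5}{4} - \frac{0 \left(-5 - 2\right)}{4} = \frac{5}{4} - \frac{0 \left(-7\right)}{4} = \frac{5}{4} - 0 = \frac{5}{4} + 0 = \frac{5}{4}$)
$E{\left(c,X \right)} = \frac{15}{4} - 3 X$ ($E{\left(c,X \right)} = 5 - \left(3 X + \frac{5}{4}\right) = 5 - \left(\frac{5}{4} + 3 X\right) = \frac{15}{4} - 3 X$)
$M{\left(m,Q \right)} = \frac{15}{4} - 3 Q m$ ($M{\left(m,Q \right)} = \frac{15}{4} - 3 m Q = \frac{15}{4} - 3 Q m$)
$\left(15135 - 16579\right) + M{\left(109,158 \right)} = \left(15135 - 16579\right) + \left(\frac{15}{4} - 474 \cdot 109\right) = -1444 + \left(\frac{15}{4} - 51666\right) = -1444 - \frac{206649}{4} = - \frac{212425}{4}$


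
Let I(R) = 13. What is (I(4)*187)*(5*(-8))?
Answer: -97240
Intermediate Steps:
(I(4)*187)*(5*(-8)) = (13*187)*(5*(-8)) = 2431*(-40) = -97240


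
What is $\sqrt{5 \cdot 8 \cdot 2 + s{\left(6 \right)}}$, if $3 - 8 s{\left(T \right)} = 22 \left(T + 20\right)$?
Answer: $\frac{\sqrt{142}}{4} \approx 2.9791$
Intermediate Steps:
$s{\left(T \right)} = - \frac{437}{8} - \frac{11 T}{4}$ ($s{\left(T \right)} = \frac{3}{8} - \frac{22 \left(T + 20\right)}{8} = \frac{3}{8} - \frac{22 \left(20 + T\right)}{8} = \frac{3}{8} - \frac{440 + 22 T}{8} = \frac{3}{8} - \left(55 + \frac{11 T}{4}\right) = - \frac{437}{8} - \frac{11 T}{4}$)
$\sqrt{5 \cdot 8 \cdot 2 + s{\left(6 \right)}} = \sqrt{5 \cdot 8 \cdot 2 - \frac{569}{8}} = \sqrt{40 \cdot 2 - \frac{569}{8}} = \sqrt{80 - \frac{569}{8}} = \sqrt{\frac{71}{8}} = \frac{\sqrt{142}}{4}$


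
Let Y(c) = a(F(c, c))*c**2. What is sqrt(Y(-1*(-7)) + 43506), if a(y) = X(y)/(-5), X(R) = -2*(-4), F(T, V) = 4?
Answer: sqrt(1085690)/5 ≈ 208.39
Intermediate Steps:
X(R) = 8
a(y) = -8/5 (a(y) = 8/(-5) = 8*(-1/5) = -8/5)
Y(c) = -8*c**2/5
sqrt(Y(-1*(-7)) + 43506) = sqrt(-8*(-1*(-7))**2/5 + 43506) = sqrt(-8/5*7**2 + 43506) = sqrt(-8/5*49 + 43506) = sqrt(-392/5 + 43506) = sqrt(217138/5) = sqrt(1085690)/5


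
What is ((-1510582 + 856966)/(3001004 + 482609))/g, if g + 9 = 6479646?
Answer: -217872/7524182562827 ≈ -2.8956e-8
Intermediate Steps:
g = 6479637 (g = -9 + 6479646 = 6479637)
((-1510582 + 856966)/(3001004 + 482609))/g = ((-1510582 + 856966)/(3001004 + 482609))/6479637 = -653616/3483613*(1/6479637) = -653616*1/3483613*(1/6479637) = -653616/3483613*1/6479637 = -217872/7524182562827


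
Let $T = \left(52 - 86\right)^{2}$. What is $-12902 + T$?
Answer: $-11746$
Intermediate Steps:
$T = 1156$ ($T = \left(-34\right)^{2} = 1156$)
$-12902 + T = -12902 + 1156 = -11746$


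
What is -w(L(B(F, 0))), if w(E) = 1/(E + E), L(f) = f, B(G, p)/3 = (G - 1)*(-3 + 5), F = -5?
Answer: 1/72 ≈ 0.013889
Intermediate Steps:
B(G, p) = -6 + 6*G (B(G, p) = 3*((G - 1)*(-3 + 5)) = 3*((-1 + G)*2) = 3*(-2 + 2*G) = -6 + 6*G)
w(E) = 1/(2*E)
-w(L(B(F, 0))) = -1/(2*(-6 + 6*(-5))) = -1/(2*(-6 - 30)) = -1/(2*(-36)) = -(-1)/(2*36) = -1*(-1/72) = 1/72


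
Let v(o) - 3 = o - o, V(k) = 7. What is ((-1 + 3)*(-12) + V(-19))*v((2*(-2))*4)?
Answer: -51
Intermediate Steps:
v(o) = 3 (v(o) = 3 + (o - o) = 3 + 0 = 3)
((-1 + 3)*(-12) + V(-19))*v((2*(-2))*4) = ((-1 + 3)*(-12) + 7)*3 = (2*(-12) + 7)*3 = (-24 + 7)*3 = -17*3 = -51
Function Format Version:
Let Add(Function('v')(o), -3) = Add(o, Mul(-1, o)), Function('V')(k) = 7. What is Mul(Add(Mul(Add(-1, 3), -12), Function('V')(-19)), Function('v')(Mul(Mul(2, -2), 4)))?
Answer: -51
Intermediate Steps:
Function('v')(o) = 3 (Function('v')(o) = Add(3, Add(o, Mul(-1, o))) = Add(3, 0) = 3)
Mul(Add(Mul(Add(-1, 3), -12), Function('V')(-19)), Function('v')(Mul(Mul(2, -2), 4))) = Mul(Add(Mul(Add(-1, 3), -12), 7), 3) = Mul(Add(Mul(2, -12), 7), 3) = Mul(Add(-24, 7), 3) = Mul(-17, 3) = -51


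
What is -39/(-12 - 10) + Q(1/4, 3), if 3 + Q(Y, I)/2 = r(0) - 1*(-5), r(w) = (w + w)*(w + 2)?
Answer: 127/22 ≈ 5.7727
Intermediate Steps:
r(w) = 2*w*(2 + w) (r(w) = (2*w)*(2 + w) = 2*w*(2 + w))
Q(Y, I) = 4 (Q(Y, I) = -6 + 2*(2*0*(2 + 0) - 1*(-5)) = -6 + 2*(2*0*2 + 5) = -6 + 2*(0 + 5) = -6 + 2*5 = -6 + 10 = 4)
-39/(-12 - 10) + Q(1/4, 3) = -39/(-12 - 10) + 4 = -39/(-22) + 4 = -1/22*(-39) + 4 = 39/22 + 4 = 127/22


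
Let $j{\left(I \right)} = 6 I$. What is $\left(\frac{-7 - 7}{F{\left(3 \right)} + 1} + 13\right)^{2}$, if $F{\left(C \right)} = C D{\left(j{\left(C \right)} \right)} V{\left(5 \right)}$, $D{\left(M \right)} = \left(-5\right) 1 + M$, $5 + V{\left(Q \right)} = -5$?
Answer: $\frac{25715041}{151321} \approx 169.94$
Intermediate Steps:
$V{\left(Q \right)} = -10$ ($V{\left(Q \right)} = -5 - 5 = -10$)
$D{\left(M \right)} = -5 + M$
$F{\left(C \right)} = - 10 C \left(-5 + 6 C\right)$ ($F{\left(C \right)} = C \left(-5 + 6 C\right) \left(-10\right) = - 10 C \left(-5 + 6 C\right)$)
$\left(\frac{-7 - 7}{F{\left(3 \right)} + 1} + 13\right)^{2} = \left(\frac{-7 - 7}{10 \cdot 3 \left(5 - 18\right) + 1} + 13\right)^{2} = \left(- \frac{14}{10 \cdot 3 \left(5 - 18\right) + 1} + 13\right)^{2} = \left(- \frac{14}{10 \cdot 3 \left(-13\right) + 1} + 13\right)^{2} = \left(- \frac{14}{-390 + 1} + 13\right)^{2} = \left(- \frac{14}{-389} + 13\right)^{2} = \left(\left(-14\right) \left(- \frac{1}{389}\right) + 13\right)^{2} = \left(\frac{14}{389} + 13\right)^{2} = \left(\frac{5071}{389}\right)^{2} = \frac{25715041}{151321}$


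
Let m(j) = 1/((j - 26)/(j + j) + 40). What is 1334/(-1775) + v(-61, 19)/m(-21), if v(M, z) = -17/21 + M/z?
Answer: -2469648436/14872725 ≈ -166.05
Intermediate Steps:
v(M, z) = -17/21 + M/z (v(M, z) = -17*1/21 + M/z = -17/21 + M/z)
m(j) = 1/(40 + (-26 + j)/(2*j)) (m(j) = 1/((-26 + j)/((2*j)) + 40) = 1/((-26 + j)*(1/(2*j)) + 40) = 1/((-26 + j)/(2*j) + 40) = 1/(40 + (-26 + j)/(2*j)))
1334/(-1775) + v(-61, 19)/m(-21) = 1334/(-1775) + (-17/21 - 61/19)/((2*(-21)/(-26 + 81*(-21)))) = 1334*(-1/1775) + (-17/21 - 61*1/19)/((2*(-21)/(-26 - 1701))) = -1334/1775 + (-17/21 - 61/19)/((2*(-21)/(-1727))) = -1334/1775 - 1604/(399*(2*(-21)*(-1/1727))) = -1334/1775 - 1604/(399*42/1727) = -1334/1775 - 1604/399*1727/42 = -1334/1775 - 1385054/8379 = -2469648436/14872725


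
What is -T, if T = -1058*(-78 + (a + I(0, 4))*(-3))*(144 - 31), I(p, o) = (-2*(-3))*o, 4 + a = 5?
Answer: -18291762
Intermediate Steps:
a = 1 (a = -4 + 5 = 1)
I(p, o) = 6*o
T = 18291762 (T = -1058*(-78 + (1 + 6*4)*(-3))*(144 - 31) = -1058*(-78 + (1 + 24)*(-3))*113 = -1058*(-78 + 25*(-3))*113 = -1058*(-78 - 75)*113 = -(-161874)*113 = -1058*(-17289) = 18291762)
-T = -1*18291762 = -18291762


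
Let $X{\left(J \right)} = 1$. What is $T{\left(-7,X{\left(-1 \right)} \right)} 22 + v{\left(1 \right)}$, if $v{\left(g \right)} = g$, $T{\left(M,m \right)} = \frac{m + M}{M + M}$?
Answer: $\frac{73}{7} \approx 10.429$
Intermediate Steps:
$T{\left(M,m \right)} = \frac{M + m}{2 M}$
$T{\left(-7,X{\left(-1 \right)} \right)} 22 + v{\left(1 \right)} = \frac{-7 + 1}{2 \left(-7\right)} 22 + 1 = \frac{1}{2} \left(- \frac{1}{7}\right) \left(-6\right) 22 + 1 = \frac{3}{7} \cdot 22 + 1 = \frac{66}{7} + 1 = \frac{73}{7}$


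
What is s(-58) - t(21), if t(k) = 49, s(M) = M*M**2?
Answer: -195161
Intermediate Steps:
s(M) = M**3
s(-58) - t(21) = (-58)**3 - 1*49 = -195112 - 49 = -195161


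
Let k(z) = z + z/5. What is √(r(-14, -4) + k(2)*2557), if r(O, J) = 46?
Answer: √154570/5 ≈ 78.631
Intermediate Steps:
k(z) = 6*z/5 (k(z) = z + z*(⅕) = z + z/5 = 6*z/5)
√(r(-14, -4) + k(2)*2557) = √(46 + ((6/5)*2)*2557) = √(46 + (12/5)*2557) = √(46 + 30684/5) = √(30914/5) = √154570/5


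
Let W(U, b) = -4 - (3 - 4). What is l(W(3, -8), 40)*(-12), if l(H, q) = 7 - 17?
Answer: 120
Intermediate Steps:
W(U, b) = -3 (W(U, b) = -4 - 1*(-1) = -4 + 1 = -3)
l(H, q) = -10
l(W(3, -8), 40)*(-12) = -10*(-12) = 120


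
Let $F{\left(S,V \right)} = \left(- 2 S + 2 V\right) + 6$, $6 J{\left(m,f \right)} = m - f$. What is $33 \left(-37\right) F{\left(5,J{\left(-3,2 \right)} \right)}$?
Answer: $6919$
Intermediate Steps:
$J{\left(m,f \right)} = - \frac{f}{6} + \frac{m}{6}$ ($J{\left(m,f \right)} = \frac{m - f}{6} = - \frac{f}{6} + \frac{m}{6}$)
$F{\left(S,V \right)} = 6 - 2 S + 2 V$
$33 \left(-37\right) F{\left(5,J{\left(-3,2 \right)} \right)} = 33 \left(-37\right) \left(6 - 10 + 2 \left(\left(- \frac{1}{6}\right) 2 + \frac{1}{6} \left(-3\right)\right)\right) = - 1221 \left(6 - 10 + 2 \left(- \frac{1}{3} - \frac{1}{2}\right)\right) = - 1221 \left(6 - 10 + 2 \left(- \frac{5}{6}\right)\right) = - 1221 \left(6 - 10 - \frac{5}{3}\right) = \left(-1221\right) \left(- \frac{17}{3}\right) = 6919$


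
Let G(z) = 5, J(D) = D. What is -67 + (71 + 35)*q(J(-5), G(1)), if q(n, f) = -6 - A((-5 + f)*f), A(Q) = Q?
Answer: -703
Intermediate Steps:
q(n, f) = -6 - f*(-5 + f) (q(n, f) = -6 - (-5 + f)*f = -6 - f*(-5 + f))
-67 + (71 + 35)*q(J(-5), G(1)) = -67 + (71 + 35)*(-6 - 1*5*(-5 + 5)) = -67 + 106*(-6 - 1*5*0) = -67 + 106*(-6 + 0) = -67 + 106*(-6) = -67 - 636 = -703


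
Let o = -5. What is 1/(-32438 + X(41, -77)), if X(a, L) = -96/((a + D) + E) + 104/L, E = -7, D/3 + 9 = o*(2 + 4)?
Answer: -6391/207312498 ≈ -3.0828e-5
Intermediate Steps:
D = -117 (D = -27 + 3*(-5*(2 + 4)) = -27 + 3*(-5*6) = -27 + 3*(-30) = -27 - 90 = -117)
X(a, L) = -96/(-124 + a) + 104/L (X(a, L) = -96/((a - 117) - 7) + 104/L = -96/((-117 + a) - 7) + 104/L = -96/(-124 + a) + 104/L)
1/(-32438 + X(41, -77)) = 1/(-32438 + 8*(-1612 - 12*(-77) + 13*41)/(-77*(-124 + 41))) = 1/(-32438 + 8*(-1/77)*(-1612 + 924 + 533)/(-83)) = 1/(-32438 + 8*(-1/77)*(-1/83)*(-155)) = 1/(-32438 - 1240/6391) = 1/(-207312498/6391) = -6391/207312498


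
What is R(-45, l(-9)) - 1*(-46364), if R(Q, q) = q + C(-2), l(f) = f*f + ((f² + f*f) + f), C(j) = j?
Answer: 46596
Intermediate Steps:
l(f) = f + 3*f² (l(f) = f² + ((f² + f²) + f) = f² + (2*f² + f) = f² + (f + 2*f²) = f + 3*f²)
R(Q, q) = -2 + q (R(Q, q) = q - 2 = -2 + q)
R(-45, l(-9)) - 1*(-46364) = (-2 - 9*(1 + 3*(-9))) - 1*(-46364) = (-2 - 9*(1 - 27)) + 46364 = (-2 - 9*(-26)) + 46364 = (-2 + 234) + 46364 = 232 + 46364 = 46596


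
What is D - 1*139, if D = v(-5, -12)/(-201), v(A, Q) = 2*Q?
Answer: -9305/67 ≈ -138.88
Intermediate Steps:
D = 8/67 (D = (2*(-12))/(-201) = -24*(-1/201) = 8/67 ≈ 0.11940)
D - 1*139 = 8/67 - 1*139 = 8/67 - 139 = -9305/67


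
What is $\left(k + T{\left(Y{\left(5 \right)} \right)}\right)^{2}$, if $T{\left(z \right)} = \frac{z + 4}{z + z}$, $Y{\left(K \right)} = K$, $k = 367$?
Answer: $\frac{13535041}{100} \approx 1.3535 \cdot 10^{5}$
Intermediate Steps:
$T{\left(z \right)} = \frac{4 + z}{2 z}$
$\left(k + T{\left(Y{\left(5 \right)} \right)}\right)^{2} = \left(367 + \frac{4 + 5}{2 \cdot 5}\right)^{2} = \left(367 + \frac{1}{2} \cdot \frac{1}{5} \cdot 9\right)^{2} = \left(367 + \frac{9}{10}\right)^{2} = \left(\frac{3679}{10}\right)^{2} = \frac{13535041}{100}$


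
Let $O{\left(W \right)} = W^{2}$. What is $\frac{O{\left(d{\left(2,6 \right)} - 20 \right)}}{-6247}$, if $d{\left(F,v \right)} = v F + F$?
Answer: $- \frac{36}{6247} \approx -0.0057628$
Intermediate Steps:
$d{\left(F,v \right)} = F + F v$ ($d{\left(F,v \right)} = F v + F = F + F v$)
$\frac{O{\left(d{\left(2,6 \right)} - 20 \right)}}{-6247} = \frac{\left(2 \left(1 + 6\right) - 20\right)^{2}}{-6247} = \left(2 \cdot 7 - 20\right)^{2} \left(- \frac{1}{6247}\right) = \left(14 - 20\right)^{2} \left(- \frac{1}{6247}\right) = \left(-6\right)^{2} \left(- \frac{1}{6247}\right) = 36 \left(- \frac{1}{6247}\right) = - \frac{36}{6247}$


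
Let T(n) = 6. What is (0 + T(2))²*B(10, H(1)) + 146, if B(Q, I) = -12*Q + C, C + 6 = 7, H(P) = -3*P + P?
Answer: -4138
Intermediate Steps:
H(P) = -2*P
C = 1 (C = -6 + 7 = 1)
B(Q, I) = 1 - 12*Q (B(Q, I) = -12*Q + 1 = 1 - 12*Q)
(0 + T(2))²*B(10, H(1)) + 146 = (0 + 6)²*(1 - 12*10) + 146 = 6²*(1 - 120) + 146 = 36*(-119) + 146 = -4284 + 146 = -4138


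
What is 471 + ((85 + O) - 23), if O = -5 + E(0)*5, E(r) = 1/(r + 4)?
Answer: 2117/4 ≈ 529.25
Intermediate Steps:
E(r) = 1/(4 + r)
O = -15/4 (O = -5 + 5/(4 + 0) = -5 + 5/4 = -15/4 ≈ -3.7500)
471 + ((85 + O) - 23) = 471 + ((85 - 15/4) - 23) = 471 + (325/4 - 23) = 471 + 233/4 = 2117/4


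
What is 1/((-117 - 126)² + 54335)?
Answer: 1/113384 ≈ 8.8196e-6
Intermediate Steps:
1/((-117 - 126)² + 54335) = 1/((-243)² + 54335) = 1/(59049 + 54335) = 1/113384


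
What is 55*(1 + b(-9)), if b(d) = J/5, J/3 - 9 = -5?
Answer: 187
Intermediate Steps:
J = 12 (J = 27 + 3*(-5) = 27 - 15 = 12)
b(d) = 12/5
55*(1 + b(-9)) = 55*(1 + 12/5) = 55*(17/5) = 187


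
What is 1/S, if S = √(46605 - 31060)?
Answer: √15545/15545 ≈ 0.0080206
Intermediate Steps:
S = √15545 ≈ 124.68
1/S = 1/(√15545) = √15545/15545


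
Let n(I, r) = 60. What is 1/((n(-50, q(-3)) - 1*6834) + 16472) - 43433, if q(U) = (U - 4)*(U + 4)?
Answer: -421213233/9698 ≈ -43433.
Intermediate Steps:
q(U) = (-4 + U)*(4 + U)
1/((n(-50, q(-3)) - 1*6834) + 16472) - 43433 = 1/((60 - 1*6834) + 16472) - 43433 = 1/((60 - 6834) + 16472) - 43433 = 1/(-6774 + 16472) - 43433 = 1/9698 - 43433 = -421213233/9698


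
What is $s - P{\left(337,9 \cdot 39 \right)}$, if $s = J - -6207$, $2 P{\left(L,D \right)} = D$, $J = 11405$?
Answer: $\frac{34873}{2} \approx 17437.0$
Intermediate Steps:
$P{\left(L,D \right)} = \frac{D}{2}$
$s = 17612$ ($s = 11405 - -6207 = 11405 + 6207 = 17612$)
$s - P{\left(337,9 \cdot 39 \right)} = 17612 - \frac{9 \cdot 39}{2} = 17612 - \frac{1}{2} \cdot 351 = 17612 - \frac{351}{2} = \frac{34873}{2}$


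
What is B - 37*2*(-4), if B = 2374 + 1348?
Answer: 4018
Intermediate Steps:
B = 3722
B - 37*2*(-4) = 3722 - 37*2*(-4) = 3722 - 37*(-8) = 3722 - 1*(-296) = 3722 + 296 = 4018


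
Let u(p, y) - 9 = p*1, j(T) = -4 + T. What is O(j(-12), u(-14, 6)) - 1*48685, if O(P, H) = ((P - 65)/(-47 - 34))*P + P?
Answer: -48717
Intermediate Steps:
u(p, y) = 9 + p (u(p, y) = 9 + p*1 = 9 + p)
O(P, H) = P + P*(65/81 - P/81) (O(P, H) = ((-65 + P)/(-81))*P + P = ((-65 + P)*(-1/81))*P + P = (65/81 - P/81)*P + P = P*(65/81 - P/81) + P = P + P*(65/81 - P/81))
O(j(-12), u(-14, 6)) - 1*48685 = (-4 - 12)*(146 - (-4 - 12))/81 - 1*48685 = (1/81)*(-16)*(146 - 1*(-16)) - 48685 = (1/81)*(-16)*(146 + 16) - 48685 = (1/81)*(-16)*162 - 48685 = -32 - 48685 = -48717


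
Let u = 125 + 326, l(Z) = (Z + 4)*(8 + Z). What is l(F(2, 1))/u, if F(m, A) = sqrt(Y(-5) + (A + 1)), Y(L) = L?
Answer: 29/451 + 12*I*sqrt(3)/451 ≈ 0.064302 + 0.046086*I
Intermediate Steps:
F(m, A) = sqrt(-4 + A) (F(m, A) = sqrt(-5 + (A + 1)) = sqrt(-5 + (1 + A)) = sqrt(-4 + A))
l(Z) = (4 + Z)*(8 + Z)
u = 451
l(F(2, 1))/u = (32 + (sqrt(-4 + 1))**2 + 12*sqrt(-4 + 1))/451 = (32 + (sqrt(-3))**2 + 12*sqrt(-3))*(1/451) = (32 + (I*sqrt(3))**2 + 12*(I*sqrt(3)))*(1/451) = (32 - 3 + 12*I*sqrt(3))*(1/451) = (29 + 12*I*sqrt(3))*(1/451) = 29/451 + 12*I*sqrt(3)/451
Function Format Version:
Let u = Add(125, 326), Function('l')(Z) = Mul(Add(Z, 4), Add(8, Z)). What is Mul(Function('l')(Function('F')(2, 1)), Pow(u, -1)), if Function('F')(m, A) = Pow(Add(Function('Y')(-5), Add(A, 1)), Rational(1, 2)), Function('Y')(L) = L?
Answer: Add(Rational(29, 451), Mul(Rational(12, 451), I, Pow(3, Rational(1, 2)))) ≈ Add(0.064302, Mul(0.046086, I))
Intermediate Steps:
Function('F')(m, A) = Pow(Add(-4, A), Rational(1, 2)) (Function('F')(m, A) = Pow(Add(-5, Add(A, 1)), Rational(1, 2)) = Pow(Add(-5, Add(1, A)), Rational(1, 2)) = Pow(Add(-4, A), Rational(1, 2)))
Function('l')(Z) = Mul(Add(4, Z), Add(8, Z))
u = 451
Mul(Function('l')(Function('F')(2, 1)), Pow(u, -1)) = Mul(Add(32, Pow(Pow(Add(-4, 1), Rational(1, 2)), 2), Mul(12, Pow(Add(-4, 1), Rational(1, 2)))), Pow(451, -1)) = Mul(Add(32, Pow(Pow(-3, Rational(1, 2)), 2), Mul(12, Pow(-3, Rational(1, 2)))), Rational(1, 451)) = Mul(Add(32, Pow(Mul(I, Pow(3, Rational(1, 2))), 2), Mul(12, Mul(I, Pow(3, Rational(1, 2))))), Rational(1, 451)) = Mul(Add(32, -3, Mul(12, I, Pow(3, Rational(1, 2)))), Rational(1, 451)) = Mul(Add(29, Mul(12, I, Pow(3, Rational(1, 2)))), Rational(1, 451)) = Add(Rational(29, 451), Mul(Rational(12, 451), I, Pow(3, Rational(1, 2))))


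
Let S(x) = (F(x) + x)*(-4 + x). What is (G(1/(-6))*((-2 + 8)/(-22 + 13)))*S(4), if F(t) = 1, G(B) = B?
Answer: 0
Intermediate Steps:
S(x) = (1 + x)*(-4 + x)
(G(1/(-6))*((-2 + 8)/(-22 + 13)))*S(4) = (((-2 + 8)/(-22 + 13))/(-6))*(-4 + 4**2 - 3*4) = (-1/(-9))*(-4 + 16 - 12) = -(-1)/9*0 = -1/6*(-2/3)*0 = (1/9)*0 = 0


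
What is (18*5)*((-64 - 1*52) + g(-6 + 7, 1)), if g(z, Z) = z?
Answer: -10350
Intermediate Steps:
(18*5)*((-64 - 1*52) + g(-6 + 7, 1)) = (18*5)*((-64 - 1*52) + (-6 + 7)) = 90*((-64 - 52) + 1) = 90*(-116 + 1) = 90*(-115) = -10350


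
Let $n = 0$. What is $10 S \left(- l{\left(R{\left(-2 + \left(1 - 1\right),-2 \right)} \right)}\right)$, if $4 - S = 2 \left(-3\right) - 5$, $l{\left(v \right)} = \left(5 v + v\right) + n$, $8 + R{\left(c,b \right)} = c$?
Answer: $9000$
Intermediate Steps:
$R{\left(c,b \right)} = -8 + c$
$l{\left(v \right)} = 6 v$ ($l{\left(v \right)} = \left(5 v + v\right) + 0 = 6 v + 0 = 6 v$)
$S = 15$ ($S = 4 - \left(2 \left(-3\right) - 5\right) = 4 - \left(-6 - 5\right) = 4 - -11 = 4 + 11 = 15$)
$10 S \left(- l{\left(R{\left(-2 + \left(1 - 1\right),-2 \right)} \right)}\right) = 10 \cdot 15 \left(- 6 \left(-8 + \left(-2 + \left(1 - 1\right)\right)\right)\right) = 150 \left(- 6 \left(-8 + \left(-2 + \left(1 - 1\right)\right)\right)\right) = 150 \left(- 6 \left(-8 + \left(-2 + 0\right)\right)\right) = 150 \left(- 6 \left(-8 - 2\right)\right) = 150 \left(- 6 \left(-10\right)\right) = 150 \left(\left(-1\right) \left(-60\right)\right) = 150 \cdot 60 = 9000$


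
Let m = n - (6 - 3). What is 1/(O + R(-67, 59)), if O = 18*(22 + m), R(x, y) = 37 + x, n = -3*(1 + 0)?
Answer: 1/258 ≈ 0.0038760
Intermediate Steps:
n = -3 (n = -3*1 = -3)
m = -6 (m = -3 - (6 - 3) = -3 - 1*3 = -3 - 3 = -6)
O = 288 (O = 18*(22 - 6) = 18*16 = 288)
1/(O + R(-67, 59)) = 1/(288 + (37 - 67)) = 1/(288 - 30) = 1/258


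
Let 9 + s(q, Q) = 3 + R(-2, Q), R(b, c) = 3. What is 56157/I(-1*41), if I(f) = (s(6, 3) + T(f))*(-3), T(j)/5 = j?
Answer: 18719/208 ≈ 89.995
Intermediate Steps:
T(j) = 5*j
s(q, Q) = -3 (s(q, Q) = -9 + (3 + 3) = -9 + 6 = -3)
I(f) = 9 - 15*f (I(f) = (-3 + 5*f)*(-3) = 9 - 15*f)
56157/I(-1*41) = 56157/(9 - (-15)*41) = 56157/(9 - 15*(-41)) = 56157/(9 + 615) = 56157/624 = 56157*(1/624) = 18719/208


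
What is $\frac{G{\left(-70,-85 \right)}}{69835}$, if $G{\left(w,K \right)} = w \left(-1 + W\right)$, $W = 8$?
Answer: $- \frac{98}{13967} \approx -0.0070165$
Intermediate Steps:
$G{\left(w,K \right)} = 7 w$ ($G{\left(w,K \right)} = w \left(-1 + 8\right) = w 7 = 7 w$)
$\frac{G{\left(-70,-85 \right)}}{69835} = \frac{7 \left(-70\right)}{69835} = \left(-490\right) \frac{1}{69835} = - \frac{98}{13967}$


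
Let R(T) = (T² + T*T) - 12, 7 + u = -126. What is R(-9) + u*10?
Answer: -1180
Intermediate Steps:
u = -133 (u = -7 - 126 = -133)
R(T) = -12 + 2*T² (R(T) = (T² + T²) - 12 = 2*T² - 12 = -12 + 2*T²)
R(-9) + u*10 = (-12 + 2*(-9)²) - 133*10 = (-12 + 2*81) - 1330 = (-12 + 162) - 1330 = 150 - 1330 = -1180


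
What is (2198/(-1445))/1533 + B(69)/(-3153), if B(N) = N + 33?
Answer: -11089484/332594205 ≈ -0.033342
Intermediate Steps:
B(N) = 33 + N
(2198/(-1445))/1533 + B(69)/(-3153) = (2198/(-1445))/1533 + (33 + 69)/(-3153) = (2198*(-1/1445))*(1/1533) + 102*(-1/3153) = -2198/1445*1/1533 - 34/1051 = -314/316455 - 34/1051 = -11089484/332594205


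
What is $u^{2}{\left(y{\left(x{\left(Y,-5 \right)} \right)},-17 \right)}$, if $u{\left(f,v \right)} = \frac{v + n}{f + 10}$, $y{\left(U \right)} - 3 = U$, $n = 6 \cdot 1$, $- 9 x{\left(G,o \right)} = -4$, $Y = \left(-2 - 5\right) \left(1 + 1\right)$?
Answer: $\frac{81}{121} \approx 0.66942$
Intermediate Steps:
$Y = -14$ ($Y = \left(-7\right) 2 = -14$)
$x{\left(G,o \right)} = \frac{4}{9}$ ($x{\left(G,o \right)} = \left(- \frac{1}{9}\right) \left(-4\right) = \frac{4}{9}$)
$n = 6$
$y{\left(U \right)} = 3 + U$
$u{\left(f,v \right)} = \frac{6 + v}{10 + f}$ ($u{\left(f,v \right)} = \frac{v + 6}{f + 10} = \frac{6 + v}{10 + f}$)
$u^{2}{\left(y{\left(x{\left(Y,-5 \right)} \right)},-17 \right)} = \left(\frac{6 - 17}{10 + \left(3 + \frac{4}{9}\right)}\right)^{2} = \left(\frac{1}{10 + \frac{31}{9}} \left(-11\right)\right)^{2} = \left(\frac{1}{\frac{121}{9}} \left(-11\right)\right)^{2} = \left(\frac{9}{121} \left(-11\right)\right)^{2} = \left(- \frac{9}{11}\right)^{2} = \frac{81}{121}$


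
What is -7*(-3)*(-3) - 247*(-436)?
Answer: 107629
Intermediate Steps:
-7*(-3)*(-3) - 247*(-436) = 21*(-3) + 107692 = -63 + 107692 = 107629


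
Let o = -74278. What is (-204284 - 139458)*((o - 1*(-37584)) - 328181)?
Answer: 125422862250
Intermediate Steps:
(-204284 - 139458)*((o - 1*(-37584)) - 328181) = (-204284 - 139458)*((-74278 - 1*(-37584)) - 328181) = -343742*((-74278 + 37584) - 328181) = -343742*(-36694 - 328181) = -343742*(-364875) = 125422862250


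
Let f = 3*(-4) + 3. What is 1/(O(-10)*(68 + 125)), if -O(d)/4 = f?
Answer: 1/6948 ≈ 0.00014393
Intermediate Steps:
f = -9 (f = -12 + 3 = -9)
O(d) = 36 (O(d) = -4*(-9) = 36)
1/(O(-10)*(68 + 125)) = 1/(36*(68 + 125)) = 1/(36*193) = 1/6948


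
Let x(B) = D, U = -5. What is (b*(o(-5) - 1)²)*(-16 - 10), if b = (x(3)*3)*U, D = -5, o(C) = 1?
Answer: 0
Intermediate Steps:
x(B) = -5
b = 75 (b = -5*3*(-5) = -15*(-5) = 75)
(b*(o(-5) - 1)²)*(-16 - 10) = (75*(1 - 1)²)*(-16 - 10) = (75*0²)*(-26) = (75*0)*(-26) = 0*(-26) = 0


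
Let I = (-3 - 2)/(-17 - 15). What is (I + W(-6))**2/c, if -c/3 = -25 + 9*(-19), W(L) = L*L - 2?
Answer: 1194649/602112 ≈ 1.9841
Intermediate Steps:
I = 5/32 (I = -5/(-32) = -5*(-1/32) = 5/32 ≈ 0.15625)
W(L) = -2 + L**2 (W(L) = L**2 - 2 = -2 + L**2)
c = 588 (c = -3*(-25 + 9*(-19)) = -3*(-25 - 171) = -3*(-196) = 588)
(I + W(-6))**2/c = (5/32 + (-2 + (-6)**2))**2/588 = (5/32 + (-2 + 36))**2*(1/588) = (5/32 + 34)**2*(1/588) = (1093/32)**2*(1/588) = (1194649/1024)*(1/588) = 1194649/602112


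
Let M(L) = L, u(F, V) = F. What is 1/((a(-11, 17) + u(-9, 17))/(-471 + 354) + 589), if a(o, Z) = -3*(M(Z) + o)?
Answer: 13/7660 ≈ 0.0016971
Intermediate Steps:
a(o, Z) = -3*Z - 3*o (a(o, Z) = -3*(Z + o) = -3*Z - 3*o)
1/((a(-11, 17) + u(-9, 17))/(-471 + 354) + 589) = 1/(((-3*17 - 3*(-11)) - 9)/(-471 + 354) + 589) = 1/(((-51 + 33) - 9)/(-117) + 589) = 1/((-18 - 9)*(-1/117) + 589) = 1/(-27*(-1/117) + 589) = 1/(3/13 + 589) = 1/(7660/13) = 13/7660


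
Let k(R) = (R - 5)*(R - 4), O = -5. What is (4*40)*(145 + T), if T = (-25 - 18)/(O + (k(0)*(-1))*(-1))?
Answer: 68224/3 ≈ 22741.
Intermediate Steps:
k(R) = (-5 + R)*(-4 + R)
T = -43/15 (T = (-25 - 18)/(-5 + ((20 + 0² - 9*0)*(-1))*(-1)) = -43/(-5 + ((20 + 0 + 0)*(-1))*(-1)) = -43/(-5 + (20*(-1))*(-1)) = -43/(-5 - 20*(-1)) = -43/(-5 + 20) = -43/15 ≈ -2.8667)
(4*40)*(145 + T) = (4*40)*(145 - 43/15) = 160*(2132/15) = 68224/3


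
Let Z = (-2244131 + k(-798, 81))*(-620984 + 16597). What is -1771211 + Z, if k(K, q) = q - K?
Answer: 1355790575313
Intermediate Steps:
Z = 1355792346524 (Z = (-2244131 + (81 - 1*(-798)))*(-620984 + 16597) = (-2244131 + (81 + 798))*(-604387) = (-2244131 + 879)*(-604387) = -2243252*(-604387) = 1355792346524)
-1771211 + Z = -1771211 + 1355792346524 = 1355790575313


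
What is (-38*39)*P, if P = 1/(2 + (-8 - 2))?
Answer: 741/4 ≈ 185.25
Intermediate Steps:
P = -1/8 (P = 1/(2 - 10) = 1/(-8) = -1/8 ≈ -0.12500)
(-38*39)*P = -38*39*(-1/8) = -1482*(-1/8) = 741/4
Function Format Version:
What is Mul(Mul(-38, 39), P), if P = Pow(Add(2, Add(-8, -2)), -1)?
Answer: Rational(741, 4) ≈ 185.25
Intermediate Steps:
P = Rational(-1, 8) (P = Pow(Add(2, -10), -1) = Pow(-8, -1) = Rational(-1, 8) ≈ -0.12500)
Mul(Mul(-38, 39), P) = Mul(Mul(-38, 39), Rational(-1, 8)) = Mul(-1482, Rational(-1, 8)) = Rational(741, 4)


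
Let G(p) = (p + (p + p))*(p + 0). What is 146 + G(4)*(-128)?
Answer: -5998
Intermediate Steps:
G(p) = 3*p² (G(p) = (p + 2*p)*p = (3*p)*p = 3*p²)
146 + G(4)*(-128) = 146 + (3*4²)*(-128) = 146 + (3*16)*(-128) = 146 + 48*(-128) = 146 - 6144 = -5998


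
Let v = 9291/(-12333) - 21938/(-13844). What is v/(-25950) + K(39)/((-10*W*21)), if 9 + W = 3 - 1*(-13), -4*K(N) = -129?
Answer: -105997917419/4824488222680 ≈ -0.021971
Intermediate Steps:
K(N) = 129/4 (K(N) = -¼*(-129) = 129/4)
W = 7 (W = -9 + (3 - 1*(-13)) = -9 + (3 + 13) = -9 + 16 = 7)
v = 23656125/28456342 (v = 9291*(-1/12333) - 21938*(-1/13844) = -3097/4111 + 10969/6922 = 23656125/28456342 ≈ 0.83131)
v/(-25950) + K(39)/((-10*W*21)) = (23656125/28456342)/(-25950) + 129/(4*((-10*7*21))) = (23656125/28456342)*(-1/25950) + 129/(4*((-70*21))) = -315415/9845894332 + (129/4)/(-1470) = -315415/9845894332 + (129/4)*(-1/1470) = -315415/9845894332 - 43/1960 = -105997917419/4824488222680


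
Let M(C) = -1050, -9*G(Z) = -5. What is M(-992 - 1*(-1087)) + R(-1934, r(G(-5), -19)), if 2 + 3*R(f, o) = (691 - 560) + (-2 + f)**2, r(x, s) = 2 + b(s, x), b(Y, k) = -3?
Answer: 3745075/3 ≈ 1.2484e+6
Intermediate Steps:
G(Z) = 5/9 (G(Z) = -1/9*(-5) = 5/9)
r(x, s) = -1 (r(x, s) = 2 - 3 = -1)
R(f, o) = 43 + (-2 + f)**2/3 (R(f, o) = -2/3 + ((691 - 560) + (-2 + f)**2)/3 = -2/3 + (131 + (-2 + f)**2)/3 = -2/3 + (131/3 + (-2 + f)**2/3) = 43 + (-2 + f)**2/3)
M(-992 - 1*(-1087)) + R(-1934, r(G(-5), -19)) = -1050 + (43 + (-2 - 1934)**2/3) = -1050 + (43 + (1/3)*(-1936)**2) = -1050 + (43 + (1/3)*3748096) = -1050 + (43 + 3748096/3) = -1050 + 3748225/3 = 3745075/3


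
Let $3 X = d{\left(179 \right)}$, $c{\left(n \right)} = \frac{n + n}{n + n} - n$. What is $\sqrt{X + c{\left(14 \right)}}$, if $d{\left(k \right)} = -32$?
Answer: $\frac{i \sqrt{213}}{3} \approx 4.8648 i$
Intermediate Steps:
$c{\left(n \right)} = 1 - n$ ($c{\left(n \right)} = \frac{2 n}{2 n} - n = 2 n \frac{1}{2 n} - n = 1 - n$)
$X = - \frac{32}{3}$ ($X = \frac{1}{3} \left(-32\right) = - \frac{32}{3} \approx -10.667$)
$\sqrt{X + c{\left(14 \right)}} = \sqrt{- \frac{32}{3} + \left(1 - 14\right)} = \sqrt{- \frac{32}{3} - 13} = \sqrt{- \frac{71}{3}} = \frac{i \sqrt{213}}{3}$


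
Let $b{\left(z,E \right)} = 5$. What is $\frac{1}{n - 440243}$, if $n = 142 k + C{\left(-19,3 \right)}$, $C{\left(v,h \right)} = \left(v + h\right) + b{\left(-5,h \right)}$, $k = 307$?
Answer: $- \frac{1}{396660} \approx -2.5211 \cdot 10^{-6}$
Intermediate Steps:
$C{\left(v,h \right)} = 5 + h + v$ ($C{\left(v,h \right)} = \left(v + h\right) + 5 = \left(h + v\right) + 5 = 5 + h + v$)
$n = 43583$ ($n = 142 \cdot 307 + \left(5 + 3 - 19\right) = 43594 - 11 = 43583$)
$\frac{1}{n - 440243} = \frac{1}{43583 - 440243} = \frac{1}{-396660} = - \frac{1}{396660}$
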